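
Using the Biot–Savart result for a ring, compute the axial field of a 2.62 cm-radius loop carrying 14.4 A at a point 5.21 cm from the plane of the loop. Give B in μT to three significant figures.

On the axis of a circular loop, B = μ₀IR² / [2(R²+z²)^(3/2)].
R² + z² = (0.0262)² + (0.0521)² = 0.003401 m², and (R²+z²)^(3/2) = 1.98×10⁻⁴ m³.
B = (4π×10⁻⁷ × 14.4 × 0.0006864) / (2 × 1.98×10⁻⁴) = 3.13×10⁻⁵ T.

B ≈ 31.3 μT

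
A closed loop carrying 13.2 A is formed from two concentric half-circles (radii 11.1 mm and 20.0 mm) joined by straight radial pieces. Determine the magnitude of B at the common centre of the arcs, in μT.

The radial connectors point toward the centre, so dl × r̂ = 0 and they contribute nothing.
Each semicircle gives μ₀I/(4R): inner arc 3.74×10⁻⁴ T, outer arc 2.07×10⁻⁴ T.
The two arcs carry current in opposite angular senses, so their fields oppose: B = |3.74×10⁻⁴ − 2.07×10⁻⁴| = 1.66×10⁻⁴ T.

B ≈ 166 μT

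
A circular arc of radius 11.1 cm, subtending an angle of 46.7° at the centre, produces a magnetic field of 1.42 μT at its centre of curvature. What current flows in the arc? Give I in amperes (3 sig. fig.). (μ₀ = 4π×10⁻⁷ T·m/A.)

For a circular arc, B = μ₀Iφ/(4πR) with φ in radians; here φ = 0.8151 rad.
So I = 4πRB/(μ₀φ) = 4π × 0.111 × 1.42×10⁻⁶ / (4π×10⁻⁷ × 0.8151) = 1.93 A.

I ≈ 1.93 A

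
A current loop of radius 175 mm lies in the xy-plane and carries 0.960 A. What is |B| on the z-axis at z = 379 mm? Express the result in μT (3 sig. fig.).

B ≈ 0.254 μT

On the axis of a circular loop, B = μ₀IR² / [2(R²+z²)^(3/2)].
R² + z² = (0.175)² + (0.379)² = 0.1743 m², and (R²+z²)^(3/2) = 7.27×10⁻² m³.
B = (4π×10⁻⁷ × 0.960 × 0.03063) / (2 × 7.27×10⁻²) = 2.54×10⁻⁷ T.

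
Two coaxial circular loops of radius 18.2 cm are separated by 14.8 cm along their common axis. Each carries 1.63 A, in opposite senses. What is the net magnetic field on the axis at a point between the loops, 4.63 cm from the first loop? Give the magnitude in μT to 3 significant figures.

Each loop contributes B = μ₀IR²/[2(R²+z²)^(3/2)] on the axis, with z measured from that loop.
Loop 1 (z = 0.0463 m): B₁ = 5.12×10⁻⁶ T. Loop 2 (z = 0.1017 m): B₂ = 3.74×10⁻⁶ T.
The fields oppose: B = |B₁ − B₂| = 1.38×10⁻⁶ T.

B ≈ 1.38 μT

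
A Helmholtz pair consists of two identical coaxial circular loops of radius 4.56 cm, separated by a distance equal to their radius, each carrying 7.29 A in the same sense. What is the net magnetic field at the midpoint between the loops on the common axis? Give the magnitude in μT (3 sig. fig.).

B ≈ 144 μT

Each loop contributes B = μ₀IR²/[2(R²+z²)^(3/2)] on the axis, with z measured from that loop.
Loop 1 (z = 0.0228 m): B₁ = 7.19×10⁻⁵ T. Loop 2 (z = 0.0228 m): B₂ = 7.19×10⁻⁵ T.
The fields add: B = B₁ + B₂ = 1.44×10⁻⁴ T.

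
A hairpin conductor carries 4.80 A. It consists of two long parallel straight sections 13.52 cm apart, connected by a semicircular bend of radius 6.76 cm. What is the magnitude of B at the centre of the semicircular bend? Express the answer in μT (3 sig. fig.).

B ≈ 36.5 μT

The semicircular arc contributes B_arc = μ₀I·π/(4πR) = μ₀I/(4R) = 2.23×10⁻⁵ T.
Each semi-infinite lead is at perpendicular distance R = 0.0676 m from the centre, with the perpendicular foot at its near end, so it contributes μ₀I/(4πR); both point the same way, together 1.42×10⁻⁵ T.
Arc and leads all point the same direction: B = 2.23×10⁻⁵ + 1.42×10⁻⁵ = 3.65×10⁻⁵ T.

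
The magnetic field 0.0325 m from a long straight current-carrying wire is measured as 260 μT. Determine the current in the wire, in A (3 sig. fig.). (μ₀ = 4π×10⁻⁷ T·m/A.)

For a long straight wire B = μ₀I/(2πd), so I = 2πdB/μ₀.
I = 2π × 0.0325 × 2.60×10⁻⁴ / (4π×10⁻⁷) = 42.2 A.

I ≈ 42.2 A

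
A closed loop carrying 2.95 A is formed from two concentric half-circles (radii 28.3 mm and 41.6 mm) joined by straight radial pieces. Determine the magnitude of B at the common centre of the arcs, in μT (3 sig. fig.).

The radial connectors point toward the centre, so dl × r̂ = 0 and they contribute nothing.
Each semicircle gives μ₀I/(4R): inner arc 3.27×10⁻⁵ T, outer arc 2.23×10⁻⁵ T.
The two arcs carry current in opposite angular senses, so their fields oppose: B = |3.27×10⁻⁵ − 2.23×10⁻⁵| = 1.05×10⁻⁵ T.

B ≈ 10.5 μT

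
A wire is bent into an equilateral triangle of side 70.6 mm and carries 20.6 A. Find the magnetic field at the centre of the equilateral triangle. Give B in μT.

Each side is a finite straight segment at perpendicular distance d = a/(2 tan(π/3)) = 0.02038 m from the centre, with end-angles ±π/3.
One side contributes B₁ = (μ₀I/4πd)·2 sin(π/3) = 1.75×10⁻⁴ T.
All 3 sides add in the same direction: B = 3 × 1.75×10⁻⁴ = 5.25×10⁻⁴ T.

B ≈ 525 μT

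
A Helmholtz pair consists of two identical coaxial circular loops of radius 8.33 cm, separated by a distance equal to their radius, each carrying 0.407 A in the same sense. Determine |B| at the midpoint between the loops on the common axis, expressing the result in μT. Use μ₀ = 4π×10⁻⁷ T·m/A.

Each loop contributes B = μ₀IR²/[2(R²+z²)^(3/2)] on the axis, with z measured from that loop.
Loop 1 (z = 0.04165 m): B₁ = 2.20×10⁻⁶ T. Loop 2 (z = 0.04165 m): B₂ = 2.20×10⁻⁶ T.
The fields add: B = B₁ + B₂ = 4.39×10⁻⁶ T.

B ≈ 4.39 μT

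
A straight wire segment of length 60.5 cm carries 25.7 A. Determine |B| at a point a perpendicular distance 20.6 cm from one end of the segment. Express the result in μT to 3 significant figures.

B ≈ 11.8 μT

For a finite straight segment, B = (μ₀I/4πd)(sinθ₁ + sinθ₂), where θ₁, θ₂ are the angles from the perpendicular to each end.
The perpendicular foot is at one end, so the two end-offsets along the wire are 0 and L = 0.605 m.
sinθ₁ = 0/√(0²+0.206²) = 0.0000; sinθ₂ = 0.605/√(0.605²+0.206²) = 0.9466.
B = (4π×10⁻⁷ × 25.7) / (4π × 0.206) × (0.0000 + 0.9466) = 1.18×10⁻⁵ T.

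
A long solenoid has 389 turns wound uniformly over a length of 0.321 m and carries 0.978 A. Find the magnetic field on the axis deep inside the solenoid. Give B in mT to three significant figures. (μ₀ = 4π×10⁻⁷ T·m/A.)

B ≈ 1.49 mT

Inside a long solenoid, B = μ₀nI with n = 1212 turns/m.
B = 4π×10⁻⁷ × 1212 × 0.978 = 1.49×10⁻³ T.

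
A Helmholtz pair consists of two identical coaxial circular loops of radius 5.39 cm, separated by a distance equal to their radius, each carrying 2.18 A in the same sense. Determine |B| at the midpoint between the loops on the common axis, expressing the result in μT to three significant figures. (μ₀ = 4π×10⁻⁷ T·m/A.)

Each loop contributes B = μ₀IR²/[2(R²+z²)^(3/2)] on the axis, with z measured from that loop.
Loop 1 (z = 0.02695 m): B₁ = 1.82×10⁻⁵ T. Loop 2 (z = 0.02695 m): B₂ = 1.82×10⁻⁵ T.
The fields add: B = B₁ + B₂ = 3.64×10⁻⁵ T.

B ≈ 36.4 μT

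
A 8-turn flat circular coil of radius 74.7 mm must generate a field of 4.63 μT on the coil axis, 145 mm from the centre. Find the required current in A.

For an N-turn coil, B = Nμ₀IR²/[2(R²+z²)^(3/2)] with R = 0.0747 m, z = 0.145 m, so I = 2B(R²+z²)^(3/2)/(Nμ₀R²) = 2 × 4.63×10⁻⁶ × 4.34×10⁻³ / (8 × 4π×10⁻⁷ × 0.00558) = 0.716 A.

I ≈ 0.716 A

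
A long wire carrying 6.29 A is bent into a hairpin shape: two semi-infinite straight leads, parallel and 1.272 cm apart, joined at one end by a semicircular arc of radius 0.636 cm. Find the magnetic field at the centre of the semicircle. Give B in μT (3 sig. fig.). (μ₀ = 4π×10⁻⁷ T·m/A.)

B ≈ 509 μT

The semicircular arc contributes B_arc = μ₀I·π/(4πR) = μ₀I/(4R) = 3.11×10⁻⁴ T.
Each semi-infinite lead is at perpendicular distance R = 0.00636 m from the centre, with the perpendicular foot at its near end, so it contributes μ₀I/(4πR); both point the same way, together 1.98×10⁻⁴ T.
Arc and leads all point the same direction: B = 3.11×10⁻⁴ + 1.98×10⁻⁴ = 5.09×10⁻⁴ T.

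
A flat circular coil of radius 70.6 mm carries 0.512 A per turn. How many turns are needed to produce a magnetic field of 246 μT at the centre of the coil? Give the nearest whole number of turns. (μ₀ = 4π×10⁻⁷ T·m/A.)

For an N-turn coil, B = Nμ₀I/(2R). A single turn gives B₁ = 4.56×10⁻⁶ T with R = 0.0706 m.
N = B/B₁ = 2.46×10⁻⁴ / 4.56×10⁻⁶ = 53.99.

N = 54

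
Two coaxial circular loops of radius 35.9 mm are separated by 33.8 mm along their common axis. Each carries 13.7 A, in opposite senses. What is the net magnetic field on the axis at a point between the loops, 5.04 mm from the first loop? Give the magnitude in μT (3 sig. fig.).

Each loop contributes B = μ₀IR²/[2(R²+z²)^(3/2)] on the axis, with z measured from that loop.
Loop 1 (z = 0.00504 m): B₁ = 2.33×10⁻⁴ T. Loop 2 (z = 0.02876 m): B₂ = 1.14×10⁻⁴ T.
The fields oppose: B = |B₁ − B₂| = 1.19×10⁻⁴ T.

B ≈ 119 μT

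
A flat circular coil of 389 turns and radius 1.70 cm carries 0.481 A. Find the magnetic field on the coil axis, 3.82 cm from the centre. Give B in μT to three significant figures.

B ≈ 465 μT

For an N-turn flat coil, B = Nμ₀IR²/[2(R²+z²)^(3/2)] with R = 0.017 m, z = 0.0382 m.
B = 389 × 1.19×10⁻⁶ T = 4.65×10⁻⁴ T.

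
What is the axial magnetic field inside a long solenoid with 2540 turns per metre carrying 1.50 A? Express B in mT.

Inside a long solenoid, B = μ₀nI with n = 2540 turns/m.
B = 4π×10⁻⁷ × 2540 × 1.50 = 4.79×10⁻³ T.

B ≈ 4.79 mT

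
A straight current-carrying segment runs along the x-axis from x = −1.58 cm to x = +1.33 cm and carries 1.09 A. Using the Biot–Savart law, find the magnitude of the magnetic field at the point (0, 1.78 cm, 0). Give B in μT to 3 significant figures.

For a finite straight segment, B = (μ₀I/4πd)(sinθ₁ + sinθ₂), where θ₁, θ₂ are the angles from the perpendicular to each end.
The perpendicular distance is d = 0.0178 m; the end-offsets along the wire are a = 0.0158 m and b = 0.0133 m.
sinθ₁ = 0.0158/√(0.0158²+0.0178²) = 0.6638; sinθ₂ = 0.0133/√(0.0133²+0.0178²) = 0.5986.
B = (4π×10⁻⁷ × 1.09) / (4π × 0.0178) × (0.6638 + 0.5986) = 7.73×10⁻⁶ T.

B ≈ 7.73 μT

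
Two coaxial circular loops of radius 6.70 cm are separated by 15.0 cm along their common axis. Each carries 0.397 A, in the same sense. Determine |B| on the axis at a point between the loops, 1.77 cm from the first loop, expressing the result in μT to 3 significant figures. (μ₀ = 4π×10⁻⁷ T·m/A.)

Each loop contributes B = μ₀IR²/[2(R²+z²)^(3/2)] on the axis, with z measured from that loop.
Loop 1 (z = 0.0177 m): B₁ = 3.36×10⁻⁶ T. Loop 2 (z = 0.1323 m): B₂ = 3.43×10⁻⁷ T.
The fields add: B = B₁ + B₂ = 3.71×10⁻⁶ T.

B ≈ 3.71 μT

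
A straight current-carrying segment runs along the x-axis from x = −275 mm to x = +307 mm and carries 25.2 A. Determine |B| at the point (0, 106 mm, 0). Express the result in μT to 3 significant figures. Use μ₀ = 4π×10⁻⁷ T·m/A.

For a finite straight segment, B = (μ₀I/4πd)(sinθ₁ + sinθ₂), where θ₁, θ₂ are the angles from the perpendicular to each end.
The perpendicular distance is d = 0.106 m; the end-offsets along the wire are a = 0.275 m and b = 0.307 m.
sinθ₁ = 0.275/√(0.275²+0.106²) = 0.9331; sinθ₂ = 0.307/√(0.307²+0.106²) = 0.9452.
B = (4π×10⁻⁷ × 25.2) / (4π × 0.106) × (0.9331 + 0.9452) = 4.47×10⁻⁵ T.

B ≈ 44.7 μT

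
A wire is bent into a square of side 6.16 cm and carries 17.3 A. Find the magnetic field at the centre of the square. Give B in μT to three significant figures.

Each side is a finite straight segment at perpendicular distance d = a/(2 tan(π/4)) = 0.0308 m from the centre, with end-angles ±π/4.
One side contributes B₁ = (μ₀I/4πd)·2 sin(π/4) = 7.94×10⁻⁵ T.
All 4 sides add in the same direction: B = 4 × 7.94×10⁻⁵ = 3.18×10⁻⁴ T.

B ≈ 318 μT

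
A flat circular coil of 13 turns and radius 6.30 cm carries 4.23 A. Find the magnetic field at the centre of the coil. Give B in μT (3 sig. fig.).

For an N-turn flat coil, B = Nμ₀I/(2R) with R = 0.063 m.
B = 13 × 4.22×10⁻⁵ T = 5.48×10⁻⁴ T.

B ≈ 548 μT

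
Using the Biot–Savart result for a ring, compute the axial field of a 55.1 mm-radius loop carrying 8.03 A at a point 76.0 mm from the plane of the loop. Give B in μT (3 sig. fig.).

On the axis of a circular loop, B = μ₀IR² / [2(R²+z²)^(3/2)].
R² + z² = (0.0551)² + (0.076)² = 0.008812 m², and (R²+z²)^(3/2) = 8.27×10⁻⁴ m³.
B = (4π×10⁻⁷ × 8.03 × 0.003036) / (2 × 8.27×10⁻⁴) = 1.85×10⁻⁵ T.

B ≈ 18.5 μT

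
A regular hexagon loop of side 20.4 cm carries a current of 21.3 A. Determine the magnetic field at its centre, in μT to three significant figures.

Each side is a finite straight segment at perpendicular distance d = a/(2 tan(π/6)) = 0.1767 m from the centre, with end-angles ±π/6.
One side contributes B₁ = (μ₀I/4πd)·2 sin(π/6) = 1.21×10⁻⁵ T.
All 6 sides add in the same direction: B = 6 × 1.21×10⁻⁵ = 7.23×10⁻⁵ T.

B ≈ 72.3 μT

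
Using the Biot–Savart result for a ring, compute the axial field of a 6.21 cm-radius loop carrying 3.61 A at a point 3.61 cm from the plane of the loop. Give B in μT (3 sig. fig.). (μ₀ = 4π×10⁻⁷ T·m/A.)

On the axis of a circular loop, B = μ₀IR² / [2(R²+z²)^(3/2)].
R² + z² = (0.0621)² + (0.0361)² = 0.00516 m², and (R²+z²)^(3/2) = 3.71×10⁻⁴ m³.
B = (4π×10⁻⁷ × 3.61 × 0.003856) / (2 × 3.71×10⁻⁴) = 2.36×10⁻⁵ T.

B ≈ 23.6 μT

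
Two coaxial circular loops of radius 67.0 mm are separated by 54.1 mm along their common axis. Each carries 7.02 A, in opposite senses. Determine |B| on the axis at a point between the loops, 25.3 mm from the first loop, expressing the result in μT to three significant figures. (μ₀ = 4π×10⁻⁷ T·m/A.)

B ≈ 2.85 μT

Each loop contributes B = μ₀IR²/[2(R²+z²)^(3/2)] on the axis, with z measured from that loop.
Loop 1 (z = 0.0253 m): B₁ = 5.39×10⁻⁵ T. Loop 2 (z = 0.0288 m): B₂ = 5.10×10⁻⁵ T.
The fields oppose: B = |B₁ − B₂| = 2.85×10⁻⁶ T.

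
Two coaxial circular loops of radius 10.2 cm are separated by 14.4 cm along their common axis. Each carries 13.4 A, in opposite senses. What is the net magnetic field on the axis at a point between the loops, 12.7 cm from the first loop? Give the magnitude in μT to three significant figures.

B ≈ 59.0 μT

Each loop contributes B = μ₀IR²/[2(R²+z²)^(3/2)] on the axis, with z measured from that loop.
Loop 1 (z = 0.127 m): B₁ = 2.03×10⁻⁵ T. Loop 2 (z = 0.017 m): B₂ = 7.92×10⁻⁵ T.
The fields oppose: B = |B₁ − B₂| = 5.90×10⁻⁵ T.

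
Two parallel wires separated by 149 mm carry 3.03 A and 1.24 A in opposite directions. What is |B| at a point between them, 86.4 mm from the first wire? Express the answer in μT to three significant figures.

Each long wire gives B = μ₀I/(2πd). Distances are d₁ = 0.0864 m and d₂ = 0.0626 m.
B₁ = 7.01×10⁻⁶ T, B₂ = 3.96×10⁻⁶ T.
Between antiparallel currents both contributions point the same way, so they add. B = B₁ + B₂ = 7.01×10⁻⁶ + 3.96×10⁻⁶ = 1.10×10⁻⁵ T.

B ≈ 11.0 μT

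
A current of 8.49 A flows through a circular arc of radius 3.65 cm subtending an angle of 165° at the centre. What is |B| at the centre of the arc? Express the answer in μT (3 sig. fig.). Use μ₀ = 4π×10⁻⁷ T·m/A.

The Biot–Savart field of a circular arc at its centre is B = μ₀Iφ/(4πR), with φ = 2.88 rad.
B = (4π×10⁻⁷ × 8.49 × 2.88) / (4π × 0.0365) = 6.70×10⁻⁵ T.

B ≈ 67.0 μT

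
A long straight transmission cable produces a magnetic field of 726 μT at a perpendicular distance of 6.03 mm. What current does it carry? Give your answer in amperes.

For a long straight wire B = μ₀I/(2πd), so I = 2πdB/μ₀.
I = 2π × 0.00603 × 7.26×10⁻⁴ / (4π×10⁻⁷) = 21.9 A.

I ≈ 21.9 A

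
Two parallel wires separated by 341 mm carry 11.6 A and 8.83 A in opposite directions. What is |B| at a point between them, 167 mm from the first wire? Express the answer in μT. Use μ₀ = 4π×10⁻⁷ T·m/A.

Each long wire gives B = μ₀I/(2πd). Distances are d₁ = 0.167 m and d₂ = 0.174 m.
B₁ = 1.39×10⁻⁵ T, B₂ = 1.01×10⁻⁵ T.
Between antiparallel currents both contributions point the same way, so they add. B = B₁ + B₂ = 1.39×10⁻⁵ + 1.01×10⁻⁵ = 2.40×10⁻⁵ T.

B ≈ 24.0 μT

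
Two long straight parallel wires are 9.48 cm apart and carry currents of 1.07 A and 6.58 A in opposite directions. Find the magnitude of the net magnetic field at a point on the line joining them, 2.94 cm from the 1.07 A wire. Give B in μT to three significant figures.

Each long wire gives B = μ₀I/(2πd). Distances are d₁ = 0.0294 m and d₂ = 0.0654 m.
B₁ = 7.28×10⁻⁶ T, B₂ = 2.01×10⁻⁵ T.
Between antiparallel currents both contributions point the same way, so they add. B = B₁ + B₂ = 7.28×10⁻⁶ + 2.01×10⁻⁵ = 2.74×10⁻⁵ T.

B ≈ 27.4 μT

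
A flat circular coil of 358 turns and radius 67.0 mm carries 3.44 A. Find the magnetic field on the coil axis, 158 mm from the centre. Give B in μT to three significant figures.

B ≈ 687 μT

For an N-turn flat coil, B = Nμ₀IR²/[2(R²+z²)^(3/2)] with R = 0.067 m, z = 0.158 m.
B = 358 × 1.92×10⁻⁶ T = 6.87×10⁻⁴ T.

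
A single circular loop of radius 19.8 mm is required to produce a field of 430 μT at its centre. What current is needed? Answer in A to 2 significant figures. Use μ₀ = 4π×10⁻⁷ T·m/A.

At the centre of a circular loop B = μ₀I/(2R), so I = 2RB/μ₀.
With R = 0.0198 m, I = 2 × 0.0198 × 4.30×10⁻⁴ / (4π×10⁻⁷) = 13.6 A.

I ≈ 14 A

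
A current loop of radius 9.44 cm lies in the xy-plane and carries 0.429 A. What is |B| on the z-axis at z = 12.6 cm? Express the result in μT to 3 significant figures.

B ≈ 0.616 μT

On the axis of a circular loop, B = μ₀IR² / [2(R²+z²)^(3/2)].
R² + z² = (0.0944)² + (0.126)² = 0.02479 m², and (R²+z²)^(3/2) = 3.90×10⁻³ m³.
B = (4π×10⁻⁷ × 0.429 × 0.008911) / (2 × 3.90×10⁻³) = 6.16×10⁻⁷ T.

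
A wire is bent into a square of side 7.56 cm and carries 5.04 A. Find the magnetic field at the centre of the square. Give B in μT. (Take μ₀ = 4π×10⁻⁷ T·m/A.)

Each side is a finite straight segment at perpendicular distance d = a/(2 tan(π/4)) = 0.0378 m from the centre, with end-angles ±π/4.
One side contributes B₁ = (μ₀I/4πd)·2 sin(π/4) = 1.89×10⁻⁵ T.
All 4 sides add in the same direction: B = 4 × 1.89×10⁻⁵ = 7.54×10⁻⁵ T.

B ≈ 75.4 μT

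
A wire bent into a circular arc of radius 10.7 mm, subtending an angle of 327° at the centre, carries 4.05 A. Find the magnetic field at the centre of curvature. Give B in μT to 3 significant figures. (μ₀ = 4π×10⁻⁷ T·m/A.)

B ≈ 216 μT

The Biot–Savart field of a circular arc at its centre is B = μ₀Iφ/(4πR), with φ = 5.707 rad.
B = (4π×10⁻⁷ × 4.05 × 5.707) / (4π × 0.0107) = 2.16×10⁻⁴ T.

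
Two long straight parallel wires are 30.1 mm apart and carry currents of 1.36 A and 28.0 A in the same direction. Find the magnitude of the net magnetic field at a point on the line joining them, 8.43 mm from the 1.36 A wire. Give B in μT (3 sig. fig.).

B ≈ 226 μT

Each long wire gives B = μ₀I/(2πd). Distances are d₁ = 0.00843 m and d₂ = 0.02167 m.
B₁ = 3.23×10⁻⁵ T, B₂ = 2.58×10⁻⁴ T.
Between parallel currents the two contributions point in opposite directions, so they subtract. B = |B₁ − B₂| = |3.23×10⁻⁵ − 2.58×10⁻⁴| = 2.26×10⁻⁴ T.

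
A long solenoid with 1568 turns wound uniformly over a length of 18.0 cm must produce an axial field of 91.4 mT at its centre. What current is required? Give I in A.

Inside a long solenoid B = μ₀nI with n = 8711 m⁻¹, so I = B/(μ₀n).
I = 9.14×10⁻² / (4π×10⁻⁷ × 8711) = 8.35 A.

I ≈ 8.35 A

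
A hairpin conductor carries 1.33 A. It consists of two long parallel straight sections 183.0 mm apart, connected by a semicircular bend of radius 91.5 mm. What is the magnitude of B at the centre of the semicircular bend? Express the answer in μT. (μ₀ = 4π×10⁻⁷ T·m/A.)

The semicircular arc contributes B_arc = μ₀I·π/(4πR) = μ₀I/(4R) = 4.57×10⁻⁶ T.
Each semi-infinite lead is at perpendicular distance R = 0.0915 m from the centre, with the perpendicular foot at its near end, so it contributes μ₀I/(4πR); both point the same way, together 2.91×10⁻⁶ T.
Arc and leads all point the same direction: B = 4.57×10⁻⁶ + 2.91×10⁻⁶ = 7.47×10⁻⁶ T.

B ≈ 7.47 μT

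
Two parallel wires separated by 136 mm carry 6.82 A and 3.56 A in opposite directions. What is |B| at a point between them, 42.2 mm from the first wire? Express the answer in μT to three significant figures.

B ≈ 39.9 μT

Each long wire gives B = μ₀I/(2πd). Distances are d₁ = 0.0422 m and d₂ = 0.0938 m.
B₁ = 3.23×10⁻⁵ T, B₂ = 7.59×10⁻⁶ T.
Between antiparallel currents both contributions point the same way, so they add. B = B₁ + B₂ = 3.23×10⁻⁵ + 7.59×10⁻⁶ = 3.99×10⁻⁵ T.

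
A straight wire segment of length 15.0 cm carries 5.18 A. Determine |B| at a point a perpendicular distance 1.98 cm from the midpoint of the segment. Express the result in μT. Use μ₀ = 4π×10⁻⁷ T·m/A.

For a finite straight segment, B = (μ₀I/4πd)(sinθ₁ + sinθ₂), where θ₁, θ₂ are the angles from the perpendicular to each end.
The perpendicular from the point meets the wire at its midpoint, so each end is L/2 = 0.075 m away along the wire.
sinθ₁ = 0.075/√(0.075²+0.0198²) = 0.9669; sinθ₂ = 0.075/√(0.075²+0.0198²) = 0.9669.
B = (4π×10⁻⁷ × 5.18) / (4π × 0.0198) × (0.9669 + 0.9669) = 5.06×10⁻⁵ T.

B ≈ 50.6 μT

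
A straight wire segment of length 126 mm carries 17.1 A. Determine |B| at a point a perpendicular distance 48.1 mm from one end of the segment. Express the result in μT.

B ≈ 33.2 μT

For a finite straight segment, B = (μ₀I/4πd)(sinθ₁ + sinθ₂), where θ₁, θ₂ are the angles from the perpendicular to each end.
The perpendicular foot is at one end, so the two end-offsets along the wire are 0 and L = 0.126 m.
sinθ₁ = 0/√(0²+0.0481²) = 0.0000; sinθ₂ = 0.126/√(0.126²+0.0481²) = 0.9342.
B = (4π×10⁻⁷ × 17.1) / (4π × 0.0481) × (0.0000 + 0.9342) = 3.32×10⁻⁵ T.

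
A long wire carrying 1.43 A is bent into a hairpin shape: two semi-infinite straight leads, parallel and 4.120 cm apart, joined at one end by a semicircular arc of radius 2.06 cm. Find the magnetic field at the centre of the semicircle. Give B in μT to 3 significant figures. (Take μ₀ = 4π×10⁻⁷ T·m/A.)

The semicircular arc contributes B_arc = μ₀I·π/(4πR) = μ₀I/(4R) = 2.18×10⁻⁵ T.
Each semi-infinite lead is at perpendicular distance R = 0.0206 m from the centre, with the perpendicular foot at its near end, so it contributes μ₀I/(4πR); both point the same way, together 1.39×10⁻⁵ T.
Arc and leads all point the same direction: B = 2.18×10⁻⁵ + 1.39×10⁻⁵ = 3.57×10⁻⁵ T.

B ≈ 35.7 μT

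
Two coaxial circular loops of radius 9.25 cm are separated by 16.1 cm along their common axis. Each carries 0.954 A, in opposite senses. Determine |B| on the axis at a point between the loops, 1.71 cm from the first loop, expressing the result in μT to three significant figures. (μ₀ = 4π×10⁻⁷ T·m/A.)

Each loop contributes B = μ₀IR²/[2(R²+z²)^(3/2)] on the axis, with z measured from that loop.
Loop 1 (z = 0.0171 m): B₁ = 6.16×10⁻⁶ T. Loop 2 (z = 0.1439 m): B₂ = 1.02×10⁻⁶ T.
The fields oppose: B = |B₁ − B₂| = 5.14×10⁻⁶ T.

B ≈ 5.14 μT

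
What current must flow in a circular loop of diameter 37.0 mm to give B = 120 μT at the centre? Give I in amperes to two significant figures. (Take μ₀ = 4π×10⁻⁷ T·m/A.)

I ≈ 3.5 A

At the centre of a circular loop B = μ₀I/(2R), so I = 2RB/μ₀.
With R = 0.0185 m, I = 2 × 0.0185 × 1.20×10⁻⁴ / (4π×10⁻⁷) = 3.53 A.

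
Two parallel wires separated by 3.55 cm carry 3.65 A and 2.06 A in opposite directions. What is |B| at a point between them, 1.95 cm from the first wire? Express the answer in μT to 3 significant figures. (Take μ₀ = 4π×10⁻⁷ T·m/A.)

B ≈ 63.2 μT

Each long wire gives B = μ₀I/(2πd). Distances are d₁ = 0.0195 m and d₂ = 0.016 m.
B₁ = 3.74×10⁻⁵ T, B₂ = 2.58×10⁻⁵ T.
Between antiparallel currents both contributions point the same way, so they add. B = B₁ + B₂ = 3.74×10⁻⁵ + 2.58×10⁻⁵ = 6.32×10⁻⁵ T.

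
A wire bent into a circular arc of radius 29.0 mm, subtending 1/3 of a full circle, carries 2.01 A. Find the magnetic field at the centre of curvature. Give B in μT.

The Biot–Savart field of a circular arc at its centre is B = μ₀Iφ/(4πR), with φ = 2.094 rad.
B = (4π×10⁻⁷ × 2.01 × 2.094) / (4π × 0.029) = 1.45×10⁻⁵ T.

B ≈ 14.5 μT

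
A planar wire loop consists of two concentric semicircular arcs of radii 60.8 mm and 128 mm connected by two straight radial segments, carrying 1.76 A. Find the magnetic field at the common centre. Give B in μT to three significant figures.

B ≈ 4.77 μT

The radial connectors point toward the centre, so dl × r̂ = 0 and they contribute nothing.
Each semicircle gives μ₀I/(4R): inner arc 9.09×10⁻⁶ T, outer arc 4.32×10⁻⁶ T.
The two arcs carry current in opposite angular senses, so their fields oppose: B = |9.09×10⁻⁶ − 4.32×10⁻⁶| = 4.77×10⁻⁶ T.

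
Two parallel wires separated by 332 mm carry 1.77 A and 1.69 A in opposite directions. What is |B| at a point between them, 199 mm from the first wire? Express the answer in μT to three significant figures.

B ≈ 4.32 μT

Each long wire gives B = μ₀I/(2πd). Distances are d₁ = 0.199 m and d₂ = 0.133 m.
B₁ = 1.78×10⁻⁶ T, B₂ = 2.54×10⁻⁶ T.
Between antiparallel currents both contributions point the same way, so they add. B = B₁ + B₂ = 1.78×10⁻⁶ + 2.54×10⁻⁶ = 4.32×10⁻⁶ T.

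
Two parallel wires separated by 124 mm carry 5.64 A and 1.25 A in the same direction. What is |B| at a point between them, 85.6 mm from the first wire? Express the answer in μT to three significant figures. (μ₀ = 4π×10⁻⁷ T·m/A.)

B ≈ 6.67 μT

Each long wire gives B = μ₀I/(2πd). Distances are d₁ = 0.0856 m and d₂ = 0.0384 m.
B₁ = 1.32×10⁻⁵ T, B₂ = 6.51×10⁻⁶ T.
Between parallel currents the two contributions point in opposite directions, so they subtract. B = |B₁ − B₂| = |1.32×10⁻⁵ − 6.51×10⁻⁶| = 6.67×10⁻⁶ T.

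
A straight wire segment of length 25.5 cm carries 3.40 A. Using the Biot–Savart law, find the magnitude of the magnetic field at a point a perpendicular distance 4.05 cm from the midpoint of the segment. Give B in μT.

For a finite straight segment, B = (μ₀I/4πd)(sinθ₁ + sinθ₂), where θ₁, θ₂ are the angles from the perpendicular to each end.
The perpendicular from the point meets the wire at its midpoint, so each end is L/2 = 0.1275 m away along the wire.
sinθ₁ = 0.1275/√(0.1275²+0.0405²) = 0.9531; sinθ₂ = 0.1275/√(0.1275²+0.0405²) = 0.9531.
B = (4π×10⁻⁷ × 3.40) / (4π × 0.0405) × (0.9531 + 0.9531) = 1.60×10⁻⁵ T.

B ≈ 16.0 μT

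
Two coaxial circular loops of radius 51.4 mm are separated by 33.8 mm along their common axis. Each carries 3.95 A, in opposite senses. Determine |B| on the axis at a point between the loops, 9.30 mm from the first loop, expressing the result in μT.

B ≈ 10.5 μT

Each loop contributes B = μ₀IR²/[2(R²+z²)^(3/2)] on the axis, with z measured from that loop.
Loop 1 (z = 0.0093 m): B₁ = 4.60×10⁻⁵ T. Loop 2 (z = 0.0245 m): B₂ = 3.55×10⁻⁵ T.
The fields oppose: B = |B₁ − B₂| = 1.05×10⁻⁵ T.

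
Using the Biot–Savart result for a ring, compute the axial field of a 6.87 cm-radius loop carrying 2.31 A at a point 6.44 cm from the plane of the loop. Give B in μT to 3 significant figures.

On the axis of a circular loop, B = μ₀IR² / [2(R²+z²)^(3/2)].
R² + z² = (0.0687)² + (0.0644)² = 0.008867 m², and (R²+z²)^(3/2) = 8.35×10⁻⁴ m³.
B = (4π×10⁻⁷ × 2.31 × 0.00472) / (2 × 8.35×10⁻⁴) = 8.20×10⁻⁶ T.

B ≈ 8.20 μT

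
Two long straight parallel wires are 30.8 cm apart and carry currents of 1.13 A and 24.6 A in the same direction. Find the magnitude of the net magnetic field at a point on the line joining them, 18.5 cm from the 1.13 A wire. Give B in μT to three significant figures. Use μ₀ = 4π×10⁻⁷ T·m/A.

B ≈ 38.8 μT

Each long wire gives B = μ₀I/(2πd). Distances are d₁ = 0.185 m and d₂ = 0.123 m.
B₁ = 1.22×10⁻⁶ T, B₂ = 4.00×10⁻⁵ T.
Between parallel currents the two contributions point in opposite directions, so they subtract. B = |B₁ − B₂| = |1.22×10⁻⁶ − 4.00×10⁻⁵| = 3.88×10⁻⁵ T.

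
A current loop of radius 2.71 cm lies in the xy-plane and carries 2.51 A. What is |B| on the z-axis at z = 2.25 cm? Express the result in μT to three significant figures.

On the axis of a circular loop, B = μ₀IR² / [2(R²+z²)^(3/2)].
R² + z² = (0.0271)² + (0.0225)² = 0.001241 m², and (R²+z²)^(3/2) = 4.37×10⁻⁵ m³.
B = (4π×10⁻⁷ × 2.51 × 0.0007344) / (2 × 4.37×10⁻⁵) = 2.65×10⁻⁵ T.

B ≈ 26.5 μT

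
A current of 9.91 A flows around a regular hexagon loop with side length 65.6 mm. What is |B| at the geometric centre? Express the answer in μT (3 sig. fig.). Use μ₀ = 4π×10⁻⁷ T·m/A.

B ≈ 105 μT

Each side is a finite straight segment at perpendicular distance d = a/(2 tan(π/6)) = 0.05681 m from the centre, with end-angles ±π/6.
One side contributes B₁ = (μ₀I/4πd)·2 sin(π/6) = 1.74×10⁻⁵ T.
All 6 sides add in the same direction: B = 6 × 1.74×10⁻⁵ = 1.05×10⁻⁴ T.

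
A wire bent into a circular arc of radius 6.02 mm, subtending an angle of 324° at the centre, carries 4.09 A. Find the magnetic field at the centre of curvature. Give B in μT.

The Biot–Savart field of a circular arc at its centre is B = μ₀Iφ/(4πR), with φ = 5.655 rad.
B = (4π×10⁻⁷ × 4.09 × 5.655) / (4π × 0.00602) = 3.84×10⁻⁴ T.

B ≈ 384 μT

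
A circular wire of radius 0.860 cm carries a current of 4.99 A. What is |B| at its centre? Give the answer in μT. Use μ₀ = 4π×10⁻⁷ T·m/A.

At the centre of a circular loop the Biot–Savart law gives B = μ₀I/(2R).
B = (4π×10⁻⁷ × 4.99) / (2 × 0.0086) = 3.65×10⁻⁴ T.

B ≈ 365 μT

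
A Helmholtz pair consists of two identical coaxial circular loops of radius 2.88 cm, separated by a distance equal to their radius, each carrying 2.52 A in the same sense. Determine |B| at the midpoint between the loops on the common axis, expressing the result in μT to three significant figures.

B ≈ 78.7 μT

Each loop contributes B = μ₀IR²/[2(R²+z²)^(3/2)] on the axis, with z measured from that loop.
Loop 1 (z = 0.0144 m): B₁ = 3.93×10⁻⁵ T. Loop 2 (z = 0.0144 m): B₂ = 3.93×10⁻⁵ T.
The fields add: B = B₁ + B₂ = 7.87×10⁻⁵ T.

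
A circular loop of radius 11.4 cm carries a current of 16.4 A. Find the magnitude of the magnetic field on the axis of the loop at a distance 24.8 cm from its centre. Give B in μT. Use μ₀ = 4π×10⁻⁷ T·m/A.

On the axis of a circular loop, B = μ₀IR² / [2(R²+z²)^(3/2)].
R² + z² = (0.114)² + (0.248)² = 0.0745 m², and (R²+z²)^(3/2) = 2.03×10⁻² m³.
B = (4π×10⁻⁷ × 16.4 × 0.013) / (2 × 2.03×10⁻²) = 6.59×10⁻⁶ T.

B ≈ 6.59 μT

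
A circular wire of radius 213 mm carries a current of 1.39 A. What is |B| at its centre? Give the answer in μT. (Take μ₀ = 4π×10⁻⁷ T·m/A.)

B ≈ 4.10 μT

At the centre of a circular loop the Biot–Savart law gives B = μ₀I/(2R).
B = (4π×10⁻⁷ × 1.39) / (2 × 0.213) = 4.10×10⁻⁶ T.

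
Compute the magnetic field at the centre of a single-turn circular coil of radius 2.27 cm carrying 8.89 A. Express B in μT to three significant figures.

B ≈ 246 μT

At the centre of a circular loop the Biot–Savart law gives B = μ₀I/(2R).
B = (4π×10⁻⁷ × 8.89) / (2 × 0.0227) = 2.46×10⁻⁴ T.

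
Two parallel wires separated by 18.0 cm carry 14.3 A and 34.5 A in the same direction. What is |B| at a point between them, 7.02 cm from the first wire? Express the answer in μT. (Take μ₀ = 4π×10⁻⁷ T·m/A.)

B ≈ 22.1 μT

Each long wire gives B = μ₀I/(2πd). Distances are d₁ = 0.0702 m and d₂ = 0.1098 m.
B₁ = 4.07×10⁻⁵ T, B₂ = 6.28×10⁻⁵ T.
Between parallel currents the two contributions point in opposite directions, so they subtract. B = |B₁ − B₂| = |4.07×10⁻⁵ − 6.28×10⁻⁵| = 2.21×10⁻⁵ T.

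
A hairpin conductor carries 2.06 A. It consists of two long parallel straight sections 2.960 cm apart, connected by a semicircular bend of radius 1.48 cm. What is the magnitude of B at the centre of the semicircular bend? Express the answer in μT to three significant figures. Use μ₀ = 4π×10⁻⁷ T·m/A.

The semicircular arc contributes B_arc = μ₀I·π/(4πR) = μ₀I/(4R) = 4.37×10⁻⁵ T.
Each semi-infinite lead is at perpendicular distance R = 0.0148 m from the centre, with the perpendicular foot at its near end, so it contributes μ₀I/(4πR); both point the same way, together 2.78×10⁻⁵ T.
Arc and leads all point the same direction: B = 4.37×10⁻⁵ + 2.78×10⁻⁵ = 7.16×10⁻⁵ T.

B ≈ 71.6 μT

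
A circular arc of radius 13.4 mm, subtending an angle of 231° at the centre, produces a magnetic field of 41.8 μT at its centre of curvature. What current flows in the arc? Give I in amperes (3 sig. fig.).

I ≈ 1.39 A

For a circular arc, B = μ₀Iφ/(4πR) with φ in radians; here φ = 4.032 rad.
So I = 4πRB/(μ₀φ) = 4π × 0.0134 × 4.18×10⁻⁵ / (4π×10⁻⁷ × 4.032) = 1.39 A.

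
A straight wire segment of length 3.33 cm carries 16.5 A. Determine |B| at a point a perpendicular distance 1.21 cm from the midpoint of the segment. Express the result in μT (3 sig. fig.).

B ≈ 221 μT

For a finite straight segment, B = (μ₀I/4πd)(sinθ₁ + sinθ₂), where θ₁, θ₂ are the angles from the perpendicular to each end.
The perpendicular from the point meets the wire at its midpoint, so each end is L/2 = 0.01665 m away along the wire.
sinθ₁ = 0.01665/√(0.01665²+0.0121²) = 0.8089; sinθ₂ = 0.01665/√(0.01665²+0.0121²) = 0.8089.
B = (4π×10⁻⁷ × 16.5) / (4π × 0.0121) × (0.8089 + 0.8089) = 2.21×10⁻⁴ T.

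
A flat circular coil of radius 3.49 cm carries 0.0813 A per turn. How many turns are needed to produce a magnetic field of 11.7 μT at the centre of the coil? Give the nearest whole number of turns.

For an N-turn coil, B = Nμ₀I/(2R). A single turn gives B₁ = 1.46×10⁻⁶ T with R = 0.0349 m.
N = B/B₁ = 1.17×10⁻⁵ / 1.46×10⁻⁶ = 7.99.

N = 8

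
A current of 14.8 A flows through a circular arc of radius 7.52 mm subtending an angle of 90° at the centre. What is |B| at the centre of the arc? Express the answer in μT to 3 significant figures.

B ≈ 309 μT

The Biot–Savart field of a circular arc at its centre is B = μ₀Iφ/(4πR), with φ = 1.571 rad.
B = (4π×10⁻⁷ × 14.8 × 1.571) / (4π × 0.00752) = 3.09×10⁻⁴ T.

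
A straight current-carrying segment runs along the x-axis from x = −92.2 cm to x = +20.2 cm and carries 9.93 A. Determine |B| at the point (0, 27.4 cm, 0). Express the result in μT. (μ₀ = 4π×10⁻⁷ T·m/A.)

B ≈ 5.62 μT

For a finite straight segment, B = (μ₀I/4πd)(sinθ₁ + sinθ₂), where θ₁, θ₂ are the angles from the perpendicular to each end.
The perpendicular distance is d = 0.274 m; the end-offsets along the wire are a = 0.922 m and b = 0.202 m.
sinθ₁ = 0.922/√(0.922²+0.274²) = 0.9586; sinθ₂ = 0.202/√(0.202²+0.274²) = 0.5934.
B = (4π×10⁻⁷ × 9.93) / (4π × 0.274) × (0.9586 + 0.5934) = 5.62×10⁻⁶ T.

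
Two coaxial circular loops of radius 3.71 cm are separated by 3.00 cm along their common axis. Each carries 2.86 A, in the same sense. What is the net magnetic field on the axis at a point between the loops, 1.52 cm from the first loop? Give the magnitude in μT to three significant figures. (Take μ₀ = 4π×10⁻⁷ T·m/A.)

Each loop contributes B = μ₀IR²/[2(R²+z²)^(3/2)] on the axis, with z measured from that loop.
Loop 1 (z = 0.0152 m): B₁ = 3.84×10⁻⁵ T. Loop 2 (z = 0.0148 m): B₂ = 3.88×10⁻⁵ T.
The fields add: B = B₁ + B₂ = 7.72×10⁻⁵ T.

B ≈ 77.2 μT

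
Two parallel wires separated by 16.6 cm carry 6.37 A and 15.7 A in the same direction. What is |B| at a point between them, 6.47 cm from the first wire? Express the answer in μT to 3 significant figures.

Each long wire gives B = μ₀I/(2πd). Distances are d₁ = 0.0647 m and d₂ = 0.1013 m.
B₁ = 1.97×10⁻⁵ T, B₂ = 3.10×10⁻⁵ T.
Between parallel currents the two contributions point in opposite directions, so they subtract. B = |B₁ − B₂| = |1.97×10⁻⁵ − 3.10×10⁻⁵| = 1.13×10⁻⁵ T.

B ≈ 11.3 μT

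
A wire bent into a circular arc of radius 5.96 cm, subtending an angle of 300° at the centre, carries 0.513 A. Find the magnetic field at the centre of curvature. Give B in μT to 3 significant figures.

B ≈ 4.51 μT

The Biot–Savart field of a circular arc at its centre is B = μ₀Iφ/(4πR), with φ = 5.236 rad.
B = (4π×10⁻⁷ × 0.513 × 5.236) / (4π × 0.0596) = 4.51×10⁻⁶ T.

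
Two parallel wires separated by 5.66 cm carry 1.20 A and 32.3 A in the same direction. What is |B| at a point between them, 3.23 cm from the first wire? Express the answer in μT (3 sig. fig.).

B ≈ 258 μT

Each long wire gives B = μ₀I/(2πd). Distances are d₁ = 0.0323 m and d₂ = 0.0243 m.
B₁ = 7.43×10⁻⁶ T, B₂ = 2.66×10⁻⁴ T.
Between parallel currents the two contributions point in opposite directions, so they subtract. B = |B₁ − B₂| = |7.43×10⁻⁶ − 2.66×10⁻⁴| = 2.58×10⁻⁴ T.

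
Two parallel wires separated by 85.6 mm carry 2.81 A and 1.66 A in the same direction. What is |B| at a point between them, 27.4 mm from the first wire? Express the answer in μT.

Each long wire gives B = μ₀I/(2πd). Distances are d₁ = 0.0274 m and d₂ = 0.0582 m.
B₁ = 2.05×10⁻⁵ T, B₂ = 5.70×10⁻⁶ T.
Between parallel currents the two contributions point in opposite directions, so they subtract. B = |B₁ − B₂| = |2.05×10⁻⁵ − 5.70×10⁻⁶| = 1.48×10⁻⁵ T.

B ≈ 14.8 μT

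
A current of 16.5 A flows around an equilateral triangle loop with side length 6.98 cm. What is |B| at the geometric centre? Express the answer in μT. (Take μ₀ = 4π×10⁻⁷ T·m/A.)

B ≈ 426 μT

Each side is a finite straight segment at perpendicular distance d = a/(2 tan(π/3)) = 0.02015 m from the centre, with end-angles ±π/3.
One side contributes B₁ = (μ₀I/4πd)·2 sin(π/3) = 1.42×10⁻⁴ T.
All 3 sides add in the same direction: B = 3 × 1.42×10⁻⁴ = 4.26×10⁻⁴ T.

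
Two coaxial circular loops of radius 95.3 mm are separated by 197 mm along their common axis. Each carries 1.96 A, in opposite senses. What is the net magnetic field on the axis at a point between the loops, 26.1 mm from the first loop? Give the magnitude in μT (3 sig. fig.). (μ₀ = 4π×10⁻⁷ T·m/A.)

Each loop contributes B = μ₀IR²/[2(R²+z²)^(3/2)] on the axis, with z measured from that loop.
Loop 1 (z = 0.0261 m): B₁ = 1.16×10⁻⁵ T. Loop 2 (z = 0.1709 m): B₂ = 1.49×10⁻⁶ T.
The fields oppose: B = |B₁ − B₂| = 1.01×10⁻⁵ T.

B ≈ 10.1 μT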